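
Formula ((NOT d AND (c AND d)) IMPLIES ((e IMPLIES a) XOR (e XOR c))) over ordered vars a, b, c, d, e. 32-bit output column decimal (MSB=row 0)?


Formula: ((NOT d AND (c AND d)) IMPLIES ((e IMPLIES a) XOR (e XOR c))) over a, b, c, d, e (32 rows)
Evaluate each row (bits = a,b,c,d,e, MSB first):
  row 0 [00000]: ((NOT 0 AND (0 AND 0)) IMPLIES ((0 IMPLIES 0) XOR (0 XOR 0))) -> 1
  row 1 [00001]: ((NOT 0 AND (0 AND 0)) IMPLIES ((1 IMPLIES 0) XOR (1 XOR 0))) -> 1
  row 2 [00010]: ((NOT 1 AND (0 AND 1)) IMPLIES ((0 IMPLIES 0) XOR (0 XOR 0))) -> 1
  row 3 [00011]: ((NOT 1 AND (0 AND 1)) IMPLIES ((1 IMPLIES 0) XOR (1 XOR 0))) -> 1
  row 4 [00100]: ((NOT 0 AND (1 AND 0)) IMPLIES ((0 IMPLIES 0) XOR (0 XOR 1))) -> 1
  row 5 [00101]: ((NOT 0 AND (1 AND 0)) IMPLIES ((1 IMPLIES 0) XOR (1 XOR 1))) -> 1
  row 6 [00110]: ((NOT 1 AND (1 AND 1)) IMPLIES ((0 IMPLIES 0) XOR (0 XOR 1))) -> 1
  row 7 [00111]: ((NOT 1 AND (1 AND 1)) IMPLIES ((1 IMPLIES 0) XOR (1 XOR 1))) -> 1
  row 8 [01000]: ((NOT 0 AND (0 AND 0)) IMPLIES ((0 IMPLIES 0) XOR (0 XOR 0))) -> 1
  row 9 [01001]: ((NOT 0 AND (0 AND 0)) IMPLIES ((1 IMPLIES 0) XOR (1 XOR 0))) -> 1
  row 10 [01010]: ((NOT 1 AND (0 AND 1)) IMPLIES ((0 IMPLIES 0) XOR (0 XOR 0))) -> 1
  row 11 [01011]: ((NOT 1 AND (0 AND 1)) IMPLIES ((1 IMPLIES 0) XOR (1 XOR 0))) -> 1
  row 12 [01100]: ((NOT 0 AND (1 AND 0)) IMPLIES ((0 IMPLIES 0) XOR (0 XOR 1))) -> 1
  row 13 [01101]: ((NOT 0 AND (1 AND 0)) IMPLIES ((1 IMPLIES 0) XOR (1 XOR 1))) -> 1
  row 14 [01110]: ((NOT 1 AND (1 AND 1)) IMPLIES ((0 IMPLIES 0) XOR (0 XOR 1))) -> 1
  row 15 [01111]: ((NOT 1 AND (1 AND 1)) IMPLIES ((1 IMPLIES 0) XOR (1 XOR 1))) -> 1
  row 16 [10000]: ((NOT 0 AND (0 AND 0)) IMPLIES ((0 IMPLIES 1) XOR (0 XOR 0))) -> 1
  row 17 [10001]: ((NOT 0 AND (0 AND 0)) IMPLIES ((1 IMPLIES 1) XOR (1 XOR 0))) -> 1
  row 18 [10010]: ((NOT 1 AND (0 AND 1)) IMPLIES ((0 IMPLIES 1) XOR (0 XOR 0))) -> 1
  row 19 [10011]: ((NOT 1 AND (0 AND 1)) IMPLIES ((1 IMPLIES 1) XOR (1 XOR 0))) -> 1
  row 20 [10100]: ((NOT 0 AND (1 AND 0)) IMPLIES ((0 IMPLIES 1) XOR (0 XOR 1))) -> 1
  row 21 [10101]: ((NOT 0 AND (1 AND 0)) IMPLIES ((1 IMPLIES 1) XOR (1 XOR 1))) -> 1
  row 22 [10110]: ((NOT 1 AND (1 AND 1)) IMPLIES ((0 IMPLIES 1) XOR (0 XOR 1))) -> 1
  row 23 [10111]: ((NOT 1 AND (1 AND 1)) IMPLIES ((1 IMPLIES 1) XOR (1 XOR 1))) -> 1
  row 24 [11000]: ((NOT 0 AND (0 AND 0)) IMPLIES ((0 IMPLIES 1) XOR (0 XOR 0))) -> 1
  row 25 [11001]: ((NOT 0 AND (0 AND 0)) IMPLIES ((1 IMPLIES 1) XOR (1 XOR 0))) -> 1
  row 26 [11010]: ((NOT 1 AND (0 AND 1)) IMPLIES ((0 IMPLIES 1) XOR (0 XOR 0))) -> 1
  row 27 [11011]: ((NOT 1 AND (0 AND 1)) IMPLIES ((1 IMPLIES 1) XOR (1 XOR 0))) -> 1
  row 28 [11100]: ((NOT 0 AND (1 AND 0)) IMPLIES ((0 IMPLIES 1) XOR (0 XOR 1))) -> 1
  row 29 [11101]: ((NOT 0 AND (1 AND 0)) IMPLIES ((1 IMPLIES 1) XOR (1 XOR 1))) -> 1
  row 30 [11110]: ((NOT 1 AND (1 AND 1)) IMPLIES ((0 IMPLIES 1) XOR (0 XOR 1))) -> 1
  row 31 [11111]: ((NOT 1 AND (1 AND 1)) IMPLIES ((1 IMPLIES 1) XOR (1 XOR 1))) -> 1
Full result column, 4 rows per line (a,b,c fixed per line; d,e runs 00..11 left to right):
  rows 0-3 [a,b,c=000]: 1111  = hex F
  rows 4-7 [a,b,c=001]: 1111  = hex F
  rows 8-11 [a,b,c=010]: 1111  = hex F
  rows 12-15 [a,b,c=011]: 1111  = hex F
  rows 16-19 [a,b,c=100]: 1111  = hex F
  rows 20-23 [a,b,c=101]: 1111  = hex F
  rows 24-27 [a,b,c=110]: 1111  = hex F
  rows 28-31 [a,b,c=111]: 1111  = hex F
Output column (row 0 .. row 31) = 11111111111111111111111111111111
Output column grouped in 4s = 1111 1111 1111 1111 1111 1111 1111 1111 = 0xFFFFFFFF
Convert to decimal digit by digit (value = value*16 + digit):
  F -> 15
  15*16 + 15 (F) = 255
  255*16 + 15 (F) = 4095
  4095*16 + 15 (F) = 65535
  65535*16 + 15 (F) = 1048575
  1048575*16 + 15 (F) = 16777215
  16777215*16 + 15 (F) = 268435455
  268435455*16 + 15 (F) = 4294967295
Decimal = 4294967295

4294967295


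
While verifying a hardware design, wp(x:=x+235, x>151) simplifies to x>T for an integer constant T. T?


Formula: wp(x:=E, P) = P[E/x] (substitute E for x in postcondition)
Step 1: Postcondition: x>151
Step 2: Substitute x+235 for x: x+235>151
Step 3: Solve for x: x > 151-235 = -84

-84


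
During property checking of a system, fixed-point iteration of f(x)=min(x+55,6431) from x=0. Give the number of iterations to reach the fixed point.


Step 1: x=0, cap=6431, increment=55
Step 2: x grows by 55 each step until capped at 6431; fixed point is x=6431
Step 3: iterations = ceil(6431/55) = 117

117


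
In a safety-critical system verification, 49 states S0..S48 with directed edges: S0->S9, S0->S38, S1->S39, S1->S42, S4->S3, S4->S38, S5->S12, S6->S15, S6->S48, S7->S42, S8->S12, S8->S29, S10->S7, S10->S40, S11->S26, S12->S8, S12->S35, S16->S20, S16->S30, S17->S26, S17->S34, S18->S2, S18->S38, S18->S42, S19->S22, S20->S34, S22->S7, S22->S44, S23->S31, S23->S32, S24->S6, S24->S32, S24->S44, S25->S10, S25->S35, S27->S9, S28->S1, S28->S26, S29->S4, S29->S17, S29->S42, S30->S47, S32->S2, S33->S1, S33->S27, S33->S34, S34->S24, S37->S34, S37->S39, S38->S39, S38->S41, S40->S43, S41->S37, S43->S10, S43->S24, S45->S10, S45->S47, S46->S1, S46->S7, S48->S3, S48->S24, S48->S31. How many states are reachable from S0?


BFS from S0:
  layer 0: {S0}
  layer 1: {S9, S38}
  layer 2: {S39, S41}
  layer 3: {S37}
  layer 4: {S34}
  layer 5: {S24}
  layer 6: {S6, S32, S44}
  layer 7: {S2, S15, S48}
  layer 8: {S3, S31}
Reachable set: {S0, S2, S3, S6, S9, S15, S24, S31, S32, S34, S37, S38, S39, S41, S44, S48}
Count = 16

16


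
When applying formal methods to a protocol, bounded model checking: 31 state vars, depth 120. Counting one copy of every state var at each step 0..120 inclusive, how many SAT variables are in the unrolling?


BMC unrolls to depth k, creating one copy of each state var for steps 0..k.
Step count = 120 + 1 = 121 (steps 0 through 120)
Vars per step = 31
Total = 31 * 121 = 3751

3751


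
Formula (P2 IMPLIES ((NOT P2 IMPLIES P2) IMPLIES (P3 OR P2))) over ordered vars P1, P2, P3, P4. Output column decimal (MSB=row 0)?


Formula: (P2 IMPLIES ((NOT P2 IMPLIES P2) IMPLIES (P3 OR P2))) over P1, P2, P3, P4 (16 rows)
Evaluate each row (bits = P1,P2,P3,P4, MSB first):
  row 0 [0000]: (0 IMPLIES ((NOT 0 IMPLIES 0) IMPLIES (0 OR 0))) -> 1
  row 1 [0001]: (0 IMPLIES ((NOT 0 IMPLIES 0) IMPLIES (0 OR 0))) -> 1
  row 2 [0010]: (0 IMPLIES ((NOT 0 IMPLIES 0) IMPLIES (1 OR 0))) -> 1
  row 3 [0011]: (0 IMPLIES ((NOT 0 IMPLIES 0) IMPLIES (1 OR 0))) -> 1
  row 4 [0100]: (1 IMPLIES ((NOT 1 IMPLIES 1) IMPLIES (0 OR 1))) -> 1
  row 5 [0101]: (1 IMPLIES ((NOT 1 IMPLIES 1) IMPLIES (0 OR 1))) -> 1
  row 6 [0110]: (1 IMPLIES ((NOT 1 IMPLIES 1) IMPLIES (1 OR 1))) -> 1
  row 7 [0111]: (1 IMPLIES ((NOT 1 IMPLIES 1) IMPLIES (1 OR 1))) -> 1
  row 8 [1000]: (0 IMPLIES ((NOT 0 IMPLIES 0) IMPLIES (0 OR 0))) -> 1
  row 9 [1001]: (0 IMPLIES ((NOT 0 IMPLIES 0) IMPLIES (0 OR 0))) -> 1
  row 10 [1010]: (0 IMPLIES ((NOT 0 IMPLIES 0) IMPLIES (1 OR 0))) -> 1
  row 11 [1011]: (0 IMPLIES ((NOT 0 IMPLIES 0) IMPLIES (1 OR 0))) -> 1
  row 12 [1100]: (1 IMPLIES ((NOT 1 IMPLIES 1) IMPLIES (0 OR 1))) -> 1
  row 13 [1101]: (1 IMPLIES ((NOT 1 IMPLIES 1) IMPLIES (0 OR 1))) -> 1
  row 14 [1110]: (1 IMPLIES ((NOT 1 IMPLIES 1) IMPLIES (1 OR 1))) -> 1
  row 15 [1111]: (1 IMPLIES ((NOT 1 IMPLIES 1) IMPLIES (1 OR 1))) -> 1
Full result column, 4 rows per line (P1,P2 fixed per line; P3,P4 runs 00..11 left to right):
  rows 0-3 [P1,P2=00]: 1111  = hex F
  rows 4-7 [P1,P2=01]: 1111  = hex F
  rows 8-11 [P1,P2=10]: 1111  = hex F
  rows 12-15 [P1,P2=11]: 1111  = hex F
Output column (row 0 .. row 15) = 1111111111111111
Output column grouped in 4s = 1111 1111 1111 1111 = 0xFFFF
Convert to decimal digit by digit (value = value*16 + digit):
  F -> 15
  15*16 + 15 (F) = 255
  255*16 + 15 (F) = 4095
  4095*16 + 15 (F) = 65535
Decimal = 65535

65535


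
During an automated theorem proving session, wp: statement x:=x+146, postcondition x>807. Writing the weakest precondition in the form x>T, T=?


Formula: wp(x:=E, P) = P[E/x] (substitute E for x in postcondition)
Step 1: Postcondition: x>807
Step 2: Substitute x+146 for x: x+146>807
Step 3: Solve for x: x > 807-146 = 661

661


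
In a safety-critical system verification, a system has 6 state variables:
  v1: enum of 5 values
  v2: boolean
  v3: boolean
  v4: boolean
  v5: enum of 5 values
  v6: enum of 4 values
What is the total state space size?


State space = product of domain sizes of all variables.
Domain sizes:
  v1 (enum of 5 values): 5
  v2 (boolean): 2
  v3 (boolean): 2
  v4 (boolean): 2
  v5 (enum of 5 values): 5
  v6 (enum of 4 values): 4
Product = 5 * 2 * 2 * 2 * 5 * 4 = 800

800


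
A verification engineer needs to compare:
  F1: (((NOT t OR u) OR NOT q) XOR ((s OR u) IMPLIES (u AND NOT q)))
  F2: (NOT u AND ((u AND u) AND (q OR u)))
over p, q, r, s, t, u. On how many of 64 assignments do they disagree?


F1 = (((NOT t OR u) OR NOT q) XOR ((s OR u) IMPLIES (u AND NOT q)))
F2 = (NOT u AND ((u AND u) AND (q OR u)))
Evaluate both on each of 64 rows (bits = p,q,r,s,t,u):
  row 0 [000000]: F1=0 F2=0 -> 0
  row 1 [000001]: F1=0 F2=0 -> 0
  row 2 [000010]: F1=0 F2=0 -> 0
  row 3 [000011]: F1=0 F2=0 -> 0
  row 4 [000100]: F1=1 F2=0 (differ) -> 1
  (every remaining row is evaluated the same way; all 64 results are listed next)
Full result column, 8 rows per line (p,q,r fixed per line; s,t,u runs 000..111 left to right):
  rows 0-7 [p,q,r=000]: 00001010  (ones: 2)
  rows 8-15 [p,q,r=001]: 00001010  (ones: 2)
  rows 16-23 [p,q,r=010]: 01111101  (ones: 6)
  rows 24-31 [p,q,r=011]: 01111101  (ones: 6)
  rows 32-39 [p,q,r=100]: 00001010  (ones: 2)
  rows 40-47 [p,q,r=101]: 00001010  (ones: 2)
  rows 48-55 [p,q,r=110]: 01111101  (ones: 6)
  rows 56-63 [p,q,r=111]: 01111101  (ones: 6)
Disagreements = 2+2+6+6+2+2+6+6 = 32

32


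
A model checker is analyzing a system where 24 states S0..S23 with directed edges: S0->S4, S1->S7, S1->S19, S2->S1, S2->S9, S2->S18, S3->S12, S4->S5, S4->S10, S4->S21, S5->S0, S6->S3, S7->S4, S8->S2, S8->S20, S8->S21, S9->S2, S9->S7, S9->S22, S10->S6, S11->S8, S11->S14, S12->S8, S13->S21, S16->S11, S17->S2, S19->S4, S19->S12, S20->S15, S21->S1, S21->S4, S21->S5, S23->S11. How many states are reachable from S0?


BFS from S0:
  layer 0: {S0}
  layer 1: {S4}
  layer 2: {S5, S10, S21}
  layer 3: {S1, S6}
  layer 4: {S3, S7, S19}
  layer 5: {S12}
  layer 6: {S8}
  layer 7: {S2, S20}
  layer 8: {S9, S15, S18}
  layer 9: {S22}
Reachable set: {S0, S1, S2, S3, S4, S5, S6, S7, S8, S9, S10, S12, S15, S18, S19, S20, S21, S22}
Count = 18

18


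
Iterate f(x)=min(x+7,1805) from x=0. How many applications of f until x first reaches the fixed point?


Step 1: x=0, cap=1805, increment=7
Step 2: x grows by 7 each step until capped at 1805; fixed point is x=1805
Step 3: iterations = ceil(1805/7) = 258

258


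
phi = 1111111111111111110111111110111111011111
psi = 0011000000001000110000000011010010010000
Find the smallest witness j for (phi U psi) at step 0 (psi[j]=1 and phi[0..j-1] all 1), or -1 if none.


(phi U psi) at 0: need smallest j with psi[j]=1 and phi[i]=1 for all i in [0,j).
Scan from step 0:
  step 0: phi=1, psi=0 -> continue
  step 1: phi=1, psi=0 -> continue
  step 2: psi=1 and phi held for [0,2) -> witness found
Witness step = 2

2


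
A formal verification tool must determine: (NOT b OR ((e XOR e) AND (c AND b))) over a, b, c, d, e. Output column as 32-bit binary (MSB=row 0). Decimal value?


Formula: (NOT b OR ((e XOR e) AND (c AND b))) over a, b, c, d, e (32 rows)
Evaluate each row (bits = a,b,c,d,e, MSB first):
  row 0 [00000]: (NOT 0 OR ((0 XOR 0) AND (0 AND 0))) -> 1
  row 1 [00001]: (NOT 0 OR ((1 XOR 1) AND (0 AND 0))) -> 1
  row 2 [00010]: (NOT 0 OR ((0 XOR 0) AND (0 AND 0))) -> 1
  row 3 [00011]: (NOT 0 OR ((1 XOR 1) AND (0 AND 0))) -> 1
  row 4 [00100]: (NOT 0 OR ((0 XOR 0) AND (1 AND 0))) -> 1
  row 5 [00101]: (NOT 0 OR ((1 XOR 1) AND (1 AND 0))) -> 1
  row 6 [00110]: (NOT 0 OR ((0 XOR 0) AND (1 AND 0))) -> 1
  row 7 [00111]: (NOT 0 OR ((1 XOR 1) AND (1 AND 0))) -> 1
  row 8 [01000]: (NOT 1 OR ((0 XOR 0) AND (0 AND 1))) -> 0
  row 9 [01001]: (NOT 1 OR ((1 XOR 1) AND (0 AND 1))) -> 0
  row 10 [01010]: (NOT 1 OR ((0 XOR 0) AND (0 AND 1))) -> 0
  row 11 [01011]: (NOT 1 OR ((1 XOR 1) AND (0 AND 1))) -> 0
  row 12 [01100]: (NOT 1 OR ((0 XOR 0) AND (1 AND 1))) -> 0
  row 13 [01101]: (NOT 1 OR ((1 XOR 1) AND (1 AND 1))) -> 0
  row 14 [01110]: (NOT 1 OR ((0 XOR 0) AND (1 AND 1))) -> 0
  row 15 [01111]: (NOT 1 OR ((1 XOR 1) AND (1 AND 1))) -> 0
  row 16 [10000]: (NOT 0 OR ((0 XOR 0) AND (0 AND 0))) -> 1
  row 17 [10001]: (NOT 0 OR ((1 XOR 1) AND (0 AND 0))) -> 1
  row 18 [10010]: (NOT 0 OR ((0 XOR 0) AND (0 AND 0))) -> 1
  row 19 [10011]: (NOT 0 OR ((1 XOR 1) AND (0 AND 0))) -> 1
  row 20 [10100]: (NOT 0 OR ((0 XOR 0) AND (1 AND 0))) -> 1
  row 21 [10101]: (NOT 0 OR ((1 XOR 1) AND (1 AND 0))) -> 1
  row 22 [10110]: (NOT 0 OR ((0 XOR 0) AND (1 AND 0))) -> 1
  row 23 [10111]: (NOT 0 OR ((1 XOR 1) AND (1 AND 0))) -> 1
  row 24 [11000]: (NOT 1 OR ((0 XOR 0) AND (0 AND 1))) -> 0
  row 25 [11001]: (NOT 1 OR ((1 XOR 1) AND (0 AND 1))) -> 0
  row 26 [11010]: (NOT 1 OR ((0 XOR 0) AND (0 AND 1))) -> 0
  row 27 [11011]: (NOT 1 OR ((1 XOR 1) AND (0 AND 1))) -> 0
  row 28 [11100]: (NOT 1 OR ((0 XOR 0) AND (1 AND 1))) -> 0
  row 29 [11101]: (NOT 1 OR ((1 XOR 1) AND (1 AND 1))) -> 0
  row 30 [11110]: (NOT 1 OR ((0 XOR 0) AND (1 AND 1))) -> 0
  row 31 [11111]: (NOT 1 OR ((1 XOR 1) AND (1 AND 1))) -> 0
Full result column, 4 rows per line (a,b,c fixed per line; d,e runs 00..11 left to right):
  rows 0-3 [a,b,c=000]: 1111  = hex F
  rows 4-7 [a,b,c=001]: 1111  = hex F
  rows 8-11 [a,b,c=010]: 0000  = hex 0
  rows 12-15 [a,b,c=011]: 0000  = hex 0
  rows 16-19 [a,b,c=100]: 1111  = hex F
  rows 20-23 [a,b,c=101]: 1111  = hex F
  rows 24-27 [a,b,c=110]: 0000  = hex 0
  rows 28-31 [a,b,c=111]: 0000  = hex 0
Output column (row 0 .. row 31) = 11111111000000001111111100000000
Output column grouped in 4s = 1111 1111 0000 0000 1111 1111 0000 0000 = 0xFF00FF00
Convert to decimal digit by digit (value = value*16 + digit):
  F -> 15
  15*16 + 15 (F) = 255
  255*16 + 0 = 4080
  4080*16 + 0 = 65280
  65280*16 + 15 (F) = 1044495
  1044495*16 + 15 (F) = 16711935
  16711935*16 + 0 = 267390960
  267390960*16 + 0 = 4278255360
Decimal = 4278255360

4278255360


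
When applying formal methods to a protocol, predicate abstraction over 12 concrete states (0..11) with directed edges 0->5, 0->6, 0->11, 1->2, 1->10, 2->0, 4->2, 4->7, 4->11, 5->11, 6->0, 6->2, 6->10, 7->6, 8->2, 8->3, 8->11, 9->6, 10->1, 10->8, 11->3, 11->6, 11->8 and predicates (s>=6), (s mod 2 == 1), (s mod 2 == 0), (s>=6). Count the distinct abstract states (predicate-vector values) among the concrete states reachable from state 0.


BFS from 0:
Concrete reachable: {0, 1, 2, 3, 5, 6, 8, 10, 11}
Abstract via predicates (s>=6), (s mod 2 == 1), (s mod 2 == 0), (s>=6):
  (0,0,1,0) <- {0, 2}
  (0,1,0,0) <- {1, 3, 5}
  (1,0,1,1) <- {6, 8, 10}
  (1,1,0,1) <- {11}
Distinct abstract states = 4

4


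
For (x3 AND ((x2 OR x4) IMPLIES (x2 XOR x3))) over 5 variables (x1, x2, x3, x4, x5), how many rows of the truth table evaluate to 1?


Formula: (x3 AND ((x2 OR x4) IMPLIES (x2 XOR x3))) over 5 vars (32 rows)
Evaluate each row (x1, x2, x3, x4, x5 as bits, MSB first):
  row 0 [00000]: (0 AND ((0 OR 0) IMPLIES (0 XOR 0))) -> 0
  row 1 [00001]: (0 AND ((0 OR 0) IMPLIES (0 XOR 0))) -> 0
  row 2 [00010]: (0 AND ((0 OR 1) IMPLIES (0 XOR 0))) -> 0
  row 3 [00011]: (0 AND ((0 OR 1) IMPLIES (0 XOR 0))) -> 0
  row 4 [00100]: (1 AND ((0 OR 0) IMPLIES (0 XOR 1))) -> 1
  row 5 [00101]: (1 AND ((0 OR 0) IMPLIES (0 XOR 1))) -> 1
  row 6 [00110]: (1 AND ((0 OR 1) IMPLIES (0 XOR 1))) -> 1
  row 7 [00111]: (1 AND ((0 OR 1) IMPLIES (0 XOR 1))) -> 1
  row 8 [01000]: (0 AND ((1 OR 0) IMPLIES (1 XOR 0))) -> 0
  row 9 [01001]: (0 AND ((1 OR 0) IMPLIES (1 XOR 0))) -> 0
  row 10 [01010]: (0 AND ((1 OR 1) IMPLIES (1 XOR 0))) -> 0
  row 11 [01011]: (0 AND ((1 OR 1) IMPLIES (1 XOR 0))) -> 0
  row 12 [01100]: (1 AND ((1 OR 0) IMPLIES (1 XOR 1))) -> 0
  row 13 [01101]: (1 AND ((1 OR 0) IMPLIES (1 XOR 1))) -> 0
  row 14 [01110]: (1 AND ((1 OR 1) IMPLIES (1 XOR 1))) -> 0
  row 15 [01111]: (1 AND ((1 OR 1) IMPLIES (1 XOR 1))) -> 0
  row 16 [10000]: (0 AND ((0 OR 0) IMPLIES (0 XOR 0))) -> 0
  row 17 [10001]: (0 AND ((0 OR 0) IMPLIES (0 XOR 0))) -> 0
  row 18 [10010]: (0 AND ((0 OR 1) IMPLIES (0 XOR 0))) -> 0
  row 19 [10011]: (0 AND ((0 OR 1) IMPLIES (0 XOR 0))) -> 0
  row 20 [10100]: (1 AND ((0 OR 0) IMPLIES (0 XOR 1))) -> 1
  row 21 [10101]: (1 AND ((0 OR 0) IMPLIES (0 XOR 1))) -> 1
  row 22 [10110]: (1 AND ((0 OR 1) IMPLIES (0 XOR 1))) -> 1
  row 23 [10111]: (1 AND ((0 OR 1) IMPLIES (0 XOR 1))) -> 1
  row 24 [11000]: (0 AND ((1 OR 0) IMPLIES (1 XOR 0))) -> 0
  row 25 [11001]: (0 AND ((1 OR 0) IMPLIES (1 XOR 0))) -> 0
  row 26 [11010]: (0 AND ((1 OR 1) IMPLIES (1 XOR 0))) -> 0
  row 27 [11011]: (0 AND ((1 OR 1) IMPLIES (1 XOR 0))) -> 0
  row 28 [11100]: (1 AND ((1 OR 0) IMPLIES (1 XOR 1))) -> 0
  row 29 [11101]: (1 AND ((1 OR 0) IMPLIES (1 XOR 1))) -> 0
  row 30 [11110]: (1 AND ((1 OR 1) IMPLIES (1 XOR 1))) -> 0
  row 31 [11111]: (1 AND ((1 OR 1) IMPLIES (1 XOR 1))) -> 0
Full result column, 8 rows per line (x1,x2 fixed per line; x3,x4,x5 runs 000..111 left to right):
  rows 0-7 [x1,x2=00]: 00001111  (ones: 4)
  rows 8-15 [x1,x2=01]: 00000000  (ones: 0)
  rows 16-23 [x1,x2=10]: 00001111  (ones: 4)
  rows 24-31 [x1,x2=11]: 00000000  (ones: 0)
Count of 1-rows = 4+0+4+0 = 8

8


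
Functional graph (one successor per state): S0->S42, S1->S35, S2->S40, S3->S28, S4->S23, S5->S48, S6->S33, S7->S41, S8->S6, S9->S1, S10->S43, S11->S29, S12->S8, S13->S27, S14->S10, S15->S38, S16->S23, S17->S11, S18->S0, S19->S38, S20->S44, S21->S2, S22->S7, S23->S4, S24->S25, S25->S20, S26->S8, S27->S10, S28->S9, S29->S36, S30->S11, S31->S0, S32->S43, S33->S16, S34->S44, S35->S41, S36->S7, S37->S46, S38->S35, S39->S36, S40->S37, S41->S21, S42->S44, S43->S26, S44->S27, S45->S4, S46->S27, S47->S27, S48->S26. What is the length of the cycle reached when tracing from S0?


Trace from S0 until a state repeats:
  S0 -> S42 -> S44 -> S27 -> S10 -> S43 -> S26 -> S8 -> S6 -> S33 -> S16 -> S23 -> S4 -> S23
S23 first seen at step 11, revisited at step 13.
Cycle length = 13 - 11 = 2

2


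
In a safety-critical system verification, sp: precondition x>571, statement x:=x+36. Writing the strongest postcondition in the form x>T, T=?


Formula: sp(P, x:=E) = exists old_x. (x = E[old_x/x]) AND P[old_x/x] (old_x is the value of x before the assignment; eliminate old_x by solving x = E[old_x/x] for old_x)
Step 1: Precondition P: x>571, i.e. old_x > 571
Step 2: Assignment gives x = old_x + 36, so old_x = x - 36
Step 3: Substitute into P: x - 36 > 571
Step 4: Simplify: x > 571+36 = 607

607


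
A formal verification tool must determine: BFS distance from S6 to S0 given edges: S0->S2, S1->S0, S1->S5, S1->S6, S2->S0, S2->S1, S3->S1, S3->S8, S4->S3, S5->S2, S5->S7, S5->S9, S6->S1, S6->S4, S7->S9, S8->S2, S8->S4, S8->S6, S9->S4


BFS layer-by-layer from S6:
  dist 0: {S6}
  dist 1: {S1, S4}
  dist 2: {S0, S3, S5}
  -> S0 reached at distance 2
Shortest path length = 2

2


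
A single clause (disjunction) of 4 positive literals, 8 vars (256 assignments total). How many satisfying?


Step 1: Total=2^8=256
Step 2: Unsat when all 4 false: 2^4=16
Step 3: Sat=256-16=240

240


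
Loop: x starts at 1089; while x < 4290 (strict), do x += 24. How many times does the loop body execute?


Step 1: x goes from 1089 toward 4290 by 24; the body runs while x<4290, so iterations = ceil((bound-start)/step)
Step 2: Distance=3201
Step 3: ceil(3201/24)=134

134


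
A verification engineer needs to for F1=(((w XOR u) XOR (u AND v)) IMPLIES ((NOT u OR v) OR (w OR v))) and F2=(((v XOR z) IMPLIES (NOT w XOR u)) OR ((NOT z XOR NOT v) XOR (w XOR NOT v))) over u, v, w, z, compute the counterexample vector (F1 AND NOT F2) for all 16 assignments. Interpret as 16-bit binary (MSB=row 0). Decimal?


F1 = (((w XOR u) XOR (u AND v)) IMPLIES ((NOT u OR v) OR (w OR v)))
F2 = (((v XOR z) IMPLIES (NOT w XOR u)) OR ((NOT z XOR NOT v) XOR (w XOR NOT v)))
Counterexample to F1=>F2 is where F1=1 and F2=0.
Evaluate each row (bits = u,v,w,z, MSB first):
  row 0 [0000]: F1=1 F2=1 -> F1&~F2 -> 0
  row 1 [0001]: F1=1 F2=1 -> F1&~F2 -> 0
  row 2 [0010]: F1=1 F2=1 -> F1&~F2 -> 0
  row 3 [0011]: F1=1 F2=1 -> F1&~F2 -> 0
  row 4 [0100]: F1=1 F2=1 -> F1&~F2 -> 0
  row 5 [0101]: F1=1 F2=1 -> F1&~F2 -> 0
  row 6 [0110]: F1=1 F2=0 -> F1&~F2 -> 1
  row 7 [0111]: F1=1 F2=1 -> F1&~F2 -> 0
  row 8 [1000]: F1=0 F2=1 -> F1&~F2 -> 0
  row 9 [1001]: F1=0 F2=0 -> F1&~F2 -> 0
  row 10 [1010]: F1=1 F2=1 -> F1&~F2 -> 0
  row 11 [1011]: F1=1 F2=1 -> F1&~F2 -> 0
  row 12 [1100]: F1=1 F2=1 -> F1&~F2 -> 0
  row 13 [1101]: F1=1 F2=1 -> F1&~F2 -> 0
  row 14 [1110]: F1=1 F2=1 -> F1&~F2 -> 0
  row 15 [1111]: F1=1 F2=1 -> F1&~F2 -> 0
Full result column, 4 rows per line (u,v fixed per line; w,z runs 00..11 left to right):
  rows 0-3 [u,v=00]: 0000  = hex 0
  rows 4-7 [u,v=01]: 0010  = hex 2
  rows 8-11 [u,v=10]: 0000  = hex 0
  rows 12-15 [u,v=11]: 0000  = hex 0
Counterexample vector (row 0 .. row 15) = 0000001000000000
Output column grouped in 4s = 0000 0010 0000 0000 = 0x0200
Convert to decimal digit by digit (value = value*16 + digit):
  0 -> 0
  0*16 + 2 = 2
  2*16 + 0 = 32
  32*16 + 0 = 512
Decimal = 512

512


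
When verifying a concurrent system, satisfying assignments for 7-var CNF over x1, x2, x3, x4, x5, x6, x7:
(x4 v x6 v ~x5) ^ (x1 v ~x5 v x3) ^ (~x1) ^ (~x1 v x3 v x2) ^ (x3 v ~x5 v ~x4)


CNF with 5 clauses over 7 vars (128 assignments).
An assignment satisfies CNF iff every clause has >=1 true literal.
Check each row (bits = x1,x2,x3,x4,x5,x6,x7; clause T/F shown):
  row 0 [0000000]: clauses=TTTTT -> 1
  row 1 [0000001]: clauses=TTTTT -> 1
  row 2 [0000010]: clauses=TTTTT -> 1
  row 3 [0000011]: clauses=TTTTT -> 1
  row 4 [0000100]: clauses=FFTTT -> 0
  (every remaining row is evaluated the same way; all 128 results are listed next)
Full result column, 8 rows per line (x1,x2,x3,x4 fixed per line; x5,x6,x7 runs 000..111 left to right):
  rows 0-7 [x1,x2,x3,x4=0000]: 11110000  (ones: 4)
  rows 8-15 [x1,x2,x3,x4=0001]: 11110000  (ones: 4)
  rows 16-23 [x1,x2,x3,x4=0010]: 11110011  (ones: 6)
  rows 24-31 [x1,x2,x3,x4=0011]: 11111111  (ones: 8)
  rows 32-39 [x1,x2,x3,x4=0100]: 11110000  (ones: 4)
  rows 40-47 [x1,x2,x3,x4=0101]: 11110000  (ones: 4)
  rows 48-55 [x1,x2,x3,x4=0110]: 11110011  (ones: 6)
  rows 56-63 [x1,x2,x3,x4=0111]: 11111111  (ones: 8)
  rows 64-71 [x1,x2,x3,x4=1000]: 00000000  (ones: 0)
  rows 72-79 [x1,x2,x3,x4=1001]: 00000000  (ones: 0)
  rows 80-87 [x1,x2,x3,x4=1010]: 00000000  (ones: 0)
  rows 88-95 [x1,x2,x3,x4=1011]: 00000000  (ones: 0)
  rows 96-103 [x1,x2,x3,x4=1100]: 00000000  (ones: 0)
  rows 104-111 [x1,x2,x3,x4=1101]: 00000000  (ones: 0)
  rows 112-119 [x1,x2,x3,x4=1110]: 00000000  (ones: 0)
  rows 120-127 [x1,x2,x3,x4=1111]: 00000000  (ones: 0)
Satisfying assignments = 4+4+6+8+4+4+6+8+0+0+0+0+0+0+0+0 = 44

44


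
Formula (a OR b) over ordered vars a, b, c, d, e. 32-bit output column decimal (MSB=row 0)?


Formula: (a OR b) over a, b, c, d, e (32 rows)
Evaluate each row (bits = a,b,c,d,e, MSB first):
  row 0 [00000]: (0 OR 0) -> 0
  row 1 [00001]: (0 OR 0) -> 0
  row 2 [00010]: (0 OR 0) -> 0
  row 3 [00011]: (0 OR 0) -> 0
  row 4 [00100]: (0 OR 0) -> 0
  row 5 [00101]: (0 OR 0) -> 0
  row 6 [00110]: (0 OR 0) -> 0
  row 7 [00111]: (0 OR 0) -> 0
  row 8 [01000]: (0 OR 1) -> 1
  row 9 [01001]: (0 OR 1) -> 1
  row 10 [01010]: (0 OR 1) -> 1
  row 11 [01011]: (0 OR 1) -> 1
  row 12 [01100]: (0 OR 1) -> 1
  row 13 [01101]: (0 OR 1) -> 1
  row 14 [01110]: (0 OR 1) -> 1
  row 15 [01111]: (0 OR 1) -> 1
  row 16 [10000]: (1 OR 0) -> 1
  row 17 [10001]: (1 OR 0) -> 1
  row 18 [10010]: (1 OR 0) -> 1
  row 19 [10011]: (1 OR 0) -> 1
  row 20 [10100]: (1 OR 0) -> 1
  row 21 [10101]: (1 OR 0) -> 1
  row 22 [10110]: (1 OR 0) -> 1
  row 23 [10111]: (1 OR 0) -> 1
  row 24 [11000]: (1 OR 1) -> 1
  row 25 [11001]: (1 OR 1) -> 1
  row 26 [11010]: (1 OR 1) -> 1
  row 27 [11011]: (1 OR 1) -> 1
  row 28 [11100]: (1 OR 1) -> 1
  row 29 [11101]: (1 OR 1) -> 1
  row 30 [11110]: (1 OR 1) -> 1
  row 31 [11111]: (1 OR 1) -> 1
Full result column, 4 rows per line (a,b,c fixed per line; d,e runs 00..11 left to right):
  rows 0-3 [a,b,c=000]: 0000  = hex 0
  rows 4-7 [a,b,c=001]: 0000  = hex 0
  rows 8-11 [a,b,c=010]: 1111  = hex F
  rows 12-15 [a,b,c=011]: 1111  = hex F
  rows 16-19 [a,b,c=100]: 1111  = hex F
  rows 20-23 [a,b,c=101]: 1111  = hex F
  rows 24-27 [a,b,c=110]: 1111  = hex F
  rows 28-31 [a,b,c=111]: 1111  = hex F
Output column (row 0 .. row 31) = 00000000111111111111111111111111
Output column grouped in 4s = 0000 0000 1111 1111 1111 1111 1111 1111 = 0x00FFFFFF
Convert to decimal digit by digit (value = value*16 + digit):
  0 -> 0
  0*16 + 0 = 0
  0*16 + 15 (F) = 15
  15*16 + 15 (F) = 255
  255*16 + 15 (F) = 4095
  4095*16 + 15 (F) = 65535
  65535*16 + 15 (F) = 1048575
  1048575*16 + 15 (F) = 16777215
Decimal = 16777215

16777215


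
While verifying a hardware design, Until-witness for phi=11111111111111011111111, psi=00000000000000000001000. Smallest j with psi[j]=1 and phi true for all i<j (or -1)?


(phi U psi) at 0: need smallest j with psi[j]=1 and phi[i]=1 for all i in [0,j).
Scan from step 0:
  step 0: phi=1, psi=0 -> continue
  step 1: phi=1, psi=0 -> continue
  step 2: phi=1, psi=0 -> continue
  step 3: phi=1, psi=0 -> continue
  step 14: phi=0 -> phi-prefix broken from here
  step 19: psi=1 but phi already failed -> not a witness
  end of trace: no witness -> -1
Witness step = -1

-1


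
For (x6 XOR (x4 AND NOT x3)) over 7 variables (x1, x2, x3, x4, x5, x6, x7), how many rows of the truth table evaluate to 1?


Formula: (x6 XOR (x4 AND NOT x3)) over 7 vars (128 rows)
Evaluate each row (x1, x2, x3, x4, x5, x6, x7 as bits, MSB first):
  row 0 [0000000]: (0 XOR (0 AND NOT 0)) -> 0
  row 1 [0000001]: (0 XOR (0 AND NOT 0)) -> 0
  row 2 [0000010]: (1 XOR (0 AND NOT 0)) -> 1
  row 3 [0000011]: (1 XOR (0 AND NOT 0)) -> 1
  row 4 [0000100]: (0 XOR (0 AND NOT 0)) -> 0
  (every remaining row is evaluated the same way; all 128 results are listed next)
Full result column, 8 rows per line (x1,x2,x3,x4 fixed per line; x5,x6,x7 runs 000..111 left to right):
  rows 0-7 [x1,x2,x3,x4=0000]: 00110011  (ones: 4)
  rows 8-15 [x1,x2,x3,x4=0001]: 11001100  (ones: 4)
  rows 16-23 [x1,x2,x3,x4=0010]: 00110011  (ones: 4)
  rows 24-31 [x1,x2,x3,x4=0011]: 00110011  (ones: 4)
  rows 32-39 [x1,x2,x3,x4=0100]: 00110011  (ones: 4)
  rows 40-47 [x1,x2,x3,x4=0101]: 11001100  (ones: 4)
  rows 48-55 [x1,x2,x3,x4=0110]: 00110011  (ones: 4)
  rows 56-63 [x1,x2,x3,x4=0111]: 00110011  (ones: 4)
  rows 64-71 [x1,x2,x3,x4=1000]: 00110011  (ones: 4)
  rows 72-79 [x1,x2,x3,x4=1001]: 11001100  (ones: 4)
  rows 80-87 [x1,x2,x3,x4=1010]: 00110011  (ones: 4)
  rows 88-95 [x1,x2,x3,x4=1011]: 00110011  (ones: 4)
  rows 96-103 [x1,x2,x3,x4=1100]: 00110011  (ones: 4)
  rows 104-111 [x1,x2,x3,x4=1101]: 11001100  (ones: 4)
  rows 112-119 [x1,x2,x3,x4=1110]: 00110011  (ones: 4)
  rows 120-127 [x1,x2,x3,x4=1111]: 00110011  (ones: 4)
Count of 1-rows = 4+4+4+4+4+4+4+4+4+4+4+4+4+4+4+4 = 64

64


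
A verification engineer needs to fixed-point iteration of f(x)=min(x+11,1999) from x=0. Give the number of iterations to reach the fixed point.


Step 1: x=0, cap=1999, increment=11
Step 2: x grows by 11 each step until capped at 1999; fixed point is x=1999
Step 3: iterations = ceil(1999/11) = 182

182


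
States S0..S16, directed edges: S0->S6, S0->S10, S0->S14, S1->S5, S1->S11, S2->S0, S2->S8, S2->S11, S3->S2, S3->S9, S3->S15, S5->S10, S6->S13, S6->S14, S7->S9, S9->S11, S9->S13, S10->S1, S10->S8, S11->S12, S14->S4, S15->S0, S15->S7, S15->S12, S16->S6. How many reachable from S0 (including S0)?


BFS from S0:
  layer 0: {S0}
  layer 1: {S6, S10, S14}
  layer 2: {S1, S4, S8, S13}
  layer 3: {S5, S11}
  layer 4: {S12}
Reachable set: {S0, S1, S4, S5, S6, S8, S10, S11, S12, S13, S14}
Count = 11

11


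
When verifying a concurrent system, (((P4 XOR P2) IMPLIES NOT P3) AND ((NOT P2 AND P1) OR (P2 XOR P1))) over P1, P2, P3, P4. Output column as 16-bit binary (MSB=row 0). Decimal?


Formula: (((P4 XOR P2) IMPLIES NOT P3) AND ((NOT P2 AND P1) OR (P2 XOR P1))) over P1, P2, P3, P4 (16 rows)
Evaluate each row (bits = P1,P2,P3,P4, MSB first):
  row 0 [0000]: (((0 XOR 0) IMPLIES NOT 0) AND ((NOT 0 AND 0) OR (0 XOR 0))) -> 0
  row 1 [0001]: (((1 XOR 0) IMPLIES NOT 0) AND ((NOT 0 AND 0) OR (0 XOR 0))) -> 0
  row 2 [0010]: (((0 XOR 0) IMPLIES NOT 1) AND ((NOT 0 AND 0) OR (0 XOR 0))) -> 0
  row 3 [0011]: (((1 XOR 0) IMPLIES NOT 1) AND ((NOT 0 AND 0) OR (0 XOR 0))) -> 0
  row 4 [0100]: (((0 XOR 1) IMPLIES NOT 0) AND ((NOT 1 AND 0) OR (1 XOR 0))) -> 1
  row 5 [0101]: (((1 XOR 1) IMPLIES NOT 0) AND ((NOT 1 AND 0) OR (1 XOR 0))) -> 1
  row 6 [0110]: (((0 XOR 1) IMPLIES NOT 1) AND ((NOT 1 AND 0) OR (1 XOR 0))) -> 0
  row 7 [0111]: (((1 XOR 1) IMPLIES NOT 1) AND ((NOT 1 AND 0) OR (1 XOR 0))) -> 1
  row 8 [1000]: (((0 XOR 0) IMPLIES NOT 0) AND ((NOT 0 AND 1) OR (0 XOR 1))) -> 1
  row 9 [1001]: (((1 XOR 0) IMPLIES NOT 0) AND ((NOT 0 AND 1) OR (0 XOR 1))) -> 1
  row 10 [1010]: (((0 XOR 0) IMPLIES NOT 1) AND ((NOT 0 AND 1) OR (0 XOR 1))) -> 1
  row 11 [1011]: (((1 XOR 0) IMPLIES NOT 1) AND ((NOT 0 AND 1) OR (0 XOR 1))) -> 0
  row 12 [1100]: (((0 XOR 1) IMPLIES NOT 0) AND ((NOT 1 AND 1) OR (1 XOR 1))) -> 0
  row 13 [1101]: (((1 XOR 1) IMPLIES NOT 0) AND ((NOT 1 AND 1) OR (1 XOR 1))) -> 0
  row 14 [1110]: (((0 XOR 1) IMPLIES NOT 1) AND ((NOT 1 AND 1) OR (1 XOR 1))) -> 0
  row 15 [1111]: (((1 XOR 1) IMPLIES NOT 1) AND ((NOT 1 AND 1) OR (1 XOR 1))) -> 0
Full result column, 4 rows per line (P1,P2 fixed per line; P3,P4 runs 00..11 left to right):
  rows 0-3 [P1,P2=00]: 0000  = hex 0
  rows 4-7 [P1,P2=01]: 1101  = hex D
  rows 8-11 [P1,P2=10]: 1110  = hex E
  rows 12-15 [P1,P2=11]: 0000  = hex 0
Output column (row 0 .. row 15) = 0000110111100000
Output column grouped in 4s = 0000 1101 1110 0000 = 0x0DE0
Convert to decimal digit by digit (value = value*16 + digit):
  0 -> 0
  0*16 + 13 (D) = 13
  13*16 + 14 (E) = 222
  222*16 + 0 = 3552
Decimal = 3552

3552


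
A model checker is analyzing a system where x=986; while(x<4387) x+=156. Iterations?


Step 1: x goes from 986 toward 4387 by 156; the body runs while x<4387, so iterations = ceil((bound-start)/step)
Step 2: Distance=3401
Step 3: ceil(3401/156)=22

22


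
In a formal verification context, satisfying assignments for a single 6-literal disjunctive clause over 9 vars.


Step 1: Total=2^9=512
Step 2: Unsat when all 6 false: 2^3=8
Step 3: Sat=512-8=504

504


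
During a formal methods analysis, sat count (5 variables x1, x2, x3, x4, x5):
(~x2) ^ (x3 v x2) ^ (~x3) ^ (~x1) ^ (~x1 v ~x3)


CNF with 5 clauses over 5 vars (32 assignments).
An assignment satisfies CNF iff every clause has >=1 true literal.
Check each row (bits = x1,x2,x3,x4,x5; clause T/F shown):
  row 0 [00000]: clauses=TFTTT -> 0
  row 1 [00001]: clauses=TFTTT -> 0
  row 2 [00010]: clauses=TFTTT -> 0
  row 3 [00011]: clauses=TFTTT -> 0
  row 4 [00100]: clauses=TTFTT -> 0
  row 5 [00101]: clauses=TTFTT -> 0
  row 6 [00110]: clauses=TTFTT -> 0
  row 7 [00111]: clauses=TTFTT -> 0
  row 8 [01000]: clauses=FTTTT -> 0
  row 9 [01001]: clauses=FTTTT -> 0
  row 10 [01010]: clauses=FTTTT -> 0
  row 11 [01011]: clauses=FTTTT -> 0
  row 12 [01100]: clauses=FTFTT -> 0
  row 13 [01101]: clauses=FTFTT -> 0
  row 14 [01110]: clauses=FTFTT -> 0
  row 15 [01111]: clauses=FTFTT -> 0
  row 16 [10000]: clauses=TFTFT -> 0
  row 17 [10001]: clauses=TFTFT -> 0
  row 18 [10010]: clauses=TFTFT -> 0
  row 19 [10011]: clauses=TFTFT -> 0
  row 20 [10100]: clauses=TTFFF -> 0
  row 21 [10101]: clauses=TTFFF -> 0
  row 22 [10110]: clauses=TTFFF -> 0
  row 23 [10111]: clauses=TTFFF -> 0
  row 24 [11000]: clauses=FTTFT -> 0
  row 25 [11001]: clauses=FTTFT -> 0
  row 26 [11010]: clauses=FTTFT -> 0
  row 27 [11011]: clauses=FTTFT -> 0
  row 28 [11100]: clauses=FTFFF -> 0
  row 29 [11101]: clauses=FTFFF -> 0
  row 30 [11110]: clauses=FTFFF -> 0
  row 31 [11111]: clauses=FTFFF -> 0
Full result column, 8 rows per line (x1,x2 fixed per line; x3,x4,x5 runs 000..111 left to right):
  rows 0-7 [x1,x2=00]: 00000000  (ones: 0)
  rows 8-15 [x1,x2=01]: 00000000  (ones: 0)
  rows 16-23 [x1,x2=10]: 00000000  (ones: 0)
  rows 24-31 [x1,x2=11]: 00000000  (ones: 0)
Satisfying assignments = 0+0+0+0 = 0

0


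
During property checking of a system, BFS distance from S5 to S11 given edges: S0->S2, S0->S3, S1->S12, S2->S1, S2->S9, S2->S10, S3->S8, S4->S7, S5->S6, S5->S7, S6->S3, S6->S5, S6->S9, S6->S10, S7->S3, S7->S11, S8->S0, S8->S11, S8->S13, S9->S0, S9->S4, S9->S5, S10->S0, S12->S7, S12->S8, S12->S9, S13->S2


BFS layer-by-layer from S5:
  dist 0: {S5}
  dist 1: {S6, S7}
  dist 2: {S3, S9, S10, S11}
  -> S11 reached at distance 2
Shortest path length = 2

2


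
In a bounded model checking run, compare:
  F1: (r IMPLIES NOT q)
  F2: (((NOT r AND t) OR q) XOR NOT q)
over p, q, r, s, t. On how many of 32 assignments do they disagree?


F1 = (r IMPLIES NOT q)
F2 = (((NOT r AND t) OR q) XOR NOT q)
Evaluate both on each of 32 rows (bits = p,q,r,s,t):
  row 0 [00000]: F1=1 F2=1 -> 0
  row 1 [00001]: F1=1 F2=0 (differ) -> 1
  row 2 [00010]: F1=1 F2=1 -> 0
  row 3 [00011]: F1=1 F2=0 (differ) -> 1
  row 4 [00100]: F1=1 F2=1 -> 0
  row 5 [00101]: F1=1 F2=1 -> 0
  row 6 [00110]: F1=1 F2=1 -> 0
  row 7 [00111]: F1=1 F2=1 -> 0
  row 8 [01000]: F1=1 F2=1 -> 0
  row 9 [01001]: F1=1 F2=1 -> 0
  row 10 [01010]: F1=1 F2=1 -> 0
  row 11 [01011]: F1=1 F2=1 -> 0
  row 12 [01100]: F1=0 F2=1 (differ) -> 1
  row 13 [01101]: F1=0 F2=1 (differ) -> 1
  row 14 [01110]: F1=0 F2=1 (differ) -> 1
  row 15 [01111]: F1=0 F2=1 (differ) -> 1
  row 16 [10000]: F1=1 F2=1 -> 0
  row 17 [10001]: F1=1 F2=0 (differ) -> 1
  row 18 [10010]: F1=1 F2=1 -> 0
  row 19 [10011]: F1=1 F2=0 (differ) -> 1
  row 20 [10100]: F1=1 F2=1 -> 0
  row 21 [10101]: F1=1 F2=1 -> 0
  row 22 [10110]: F1=1 F2=1 -> 0
  row 23 [10111]: F1=1 F2=1 -> 0
  row 24 [11000]: F1=1 F2=1 -> 0
  row 25 [11001]: F1=1 F2=1 -> 0
  row 26 [11010]: F1=1 F2=1 -> 0
  row 27 [11011]: F1=1 F2=1 -> 0
  row 28 [11100]: F1=0 F2=1 (differ) -> 1
  row 29 [11101]: F1=0 F2=1 (differ) -> 1
  row 30 [11110]: F1=0 F2=1 (differ) -> 1
  row 31 [11111]: F1=0 F2=1 (differ) -> 1
Full result column, 8 rows per line (p,q fixed per line; r,s,t runs 000..111 left to right):
  rows 0-7 [p,q=00]: 01010000  (ones: 2)
  rows 8-15 [p,q=01]: 00001111  (ones: 4)
  rows 16-23 [p,q=10]: 01010000  (ones: 2)
  rows 24-31 [p,q=11]: 00001111  (ones: 4)
Disagreements = 2+4+2+4 = 12

12


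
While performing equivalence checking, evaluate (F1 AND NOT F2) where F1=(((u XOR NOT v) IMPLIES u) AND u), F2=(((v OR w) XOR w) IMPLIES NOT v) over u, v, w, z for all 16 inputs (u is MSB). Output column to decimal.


F1 = (((u XOR NOT v) IMPLIES u) AND u)
F2 = (((v OR w) XOR w) IMPLIES NOT v)
Counterexample to F1=>F2 is where F1=1 and F2=0.
Evaluate each row (bits = u,v,w,z, MSB first):
  row 0 [0000]: F1=0 F2=1 -> F1&~F2 -> 0
  row 1 [0001]: F1=0 F2=1 -> F1&~F2 -> 0
  row 2 [0010]: F1=0 F2=1 -> F1&~F2 -> 0
  row 3 [0011]: F1=0 F2=1 -> F1&~F2 -> 0
  row 4 [0100]: F1=0 F2=0 -> F1&~F2 -> 0
  row 5 [0101]: F1=0 F2=0 -> F1&~F2 -> 0
  row 6 [0110]: F1=0 F2=1 -> F1&~F2 -> 0
  row 7 [0111]: F1=0 F2=1 -> F1&~F2 -> 0
  row 8 [1000]: F1=1 F2=1 -> F1&~F2 -> 0
  row 9 [1001]: F1=1 F2=1 -> F1&~F2 -> 0
  row 10 [1010]: F1=1 F2=1 -> F1&~F2 -> 0
  row 11 [1011]: F1=1 F2=1 -> F1&~F2 -> 0
  row 12 [1100]: F1=1 F2=0 -> F1&~F2 -> 1
  row 13 [1101]: F1=1 F2=0 -> F1&~F2 -> 1
  row 14 [1110]: F1=1 F2=1 -> F1&~F2 -> 0
  row 15 [1111]: F1=1 F2=1 -> F1&~F2 -> 0
Full result column, 4 rows per line (u,v fixed per line; w,z runs 00..11 left to right):
  rows 0-3 [u,v=00]: 0000  = hex 0
  rows 4-7 [u,v=01]: 0000  = hex 0
  rows 8-11 [u,v=10]: 0000  = hex 0
  rows 12-15 [u,v=11]: 1100  = hex C
Counterexample vector (row 0 .. row 15) = 0000000000001100
Output column grouped in 4s = 0000 0000 0000 1100 = 0x000C
Convert to decimal digit by digit (value = value*16 + digit):
  0 -> 0
  0*16 + 0 = 0
  0*16 + 0 = 0
  0*16 + 12 (C) = 12
Decimal = 12

12


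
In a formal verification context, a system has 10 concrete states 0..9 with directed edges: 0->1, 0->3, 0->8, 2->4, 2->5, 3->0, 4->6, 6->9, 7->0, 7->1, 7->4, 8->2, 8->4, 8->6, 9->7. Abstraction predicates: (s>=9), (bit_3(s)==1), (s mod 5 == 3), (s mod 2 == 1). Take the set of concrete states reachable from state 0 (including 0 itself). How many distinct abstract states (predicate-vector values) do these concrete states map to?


BFS from 0:
Concrete reachable: {0, 1, 2, 3, 4, 5, 6, 7, 8, 9}
Abstract via predicates (s>=9), (bit_3(s)==1), (s mod 5 == 3), (s mod 2 == 1):
  (0,0,0,0) <- {0, 2, 4, 6}
  (0,0,0,1) <- {1, 5, 7}
  (0,0,1,1) <- {3}
  (0,1,1,0) <- {8}
  (1,1,0,1) <- {9}
Distinct abstract states = 5

5


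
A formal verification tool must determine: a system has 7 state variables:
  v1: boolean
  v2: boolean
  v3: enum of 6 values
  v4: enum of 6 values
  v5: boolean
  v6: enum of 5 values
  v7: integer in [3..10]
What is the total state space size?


State space = product of domain sizes of all variables.
Domain sizes:
  v1 (boolean): 2
  v2 (boolean): 2
  v3 (enum of 6 values): 6
  v4 (enum of 6 values): 6
  v5 (boolean): 2
  v6 (enum of 5 values): 5
  v7 (integer in [3..10]): 8
Product = 2 * 2 * 6 * 6 * 2 * 5 * 8 = 11520

11520


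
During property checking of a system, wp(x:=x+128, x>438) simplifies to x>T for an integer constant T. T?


Formula: wp(x:=E, P) = P[E/x] (substitute E for x in postcondition)
Step 1: Postcondition: x>438
Step 2: Substitute x+128 for x: x+128>438
Step 3: Solve for x: x > 438-128 = 310

310


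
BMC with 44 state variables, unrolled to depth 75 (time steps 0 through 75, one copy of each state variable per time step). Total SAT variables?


BMC unrolls to depth k, creating one copy of each state var for steps 0..k.
Step count = 75 + 1 = 76 (steps 0 through 75)
Vars per step = 44
Total = 44 * 76 = 3344

3344


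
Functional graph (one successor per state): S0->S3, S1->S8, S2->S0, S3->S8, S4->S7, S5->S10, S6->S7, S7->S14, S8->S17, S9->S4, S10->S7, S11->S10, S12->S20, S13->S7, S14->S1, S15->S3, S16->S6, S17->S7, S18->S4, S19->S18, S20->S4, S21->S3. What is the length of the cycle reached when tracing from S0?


Trace from S0 until a state repeats:
  S0 -> S3 -> S8 -> S17 -> S7 -> S14 -> S1 -> S8
S8 first seen at step 2, revisited at step 7.
Cycle length = 7 - 2 = 5

5


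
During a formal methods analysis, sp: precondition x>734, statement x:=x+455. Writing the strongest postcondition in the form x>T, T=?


Formula: sp(P, x:=E) = exists old_x. (x = E[old_x/x]) AND P[old_x/x] (old_x is the value of x before the assignment; eliminate old_x by solving x = E[old_x/x] for old_x)
Step 1: Precondition P: x>734, i.e. old_x > 734
Step 2: Assignment gives x = old_x + 455, so old_x = x - 455
Step 3: Substitute into P: x - 455 > 734
Step 4: Simplify: x > 734+455 = 1189

1189


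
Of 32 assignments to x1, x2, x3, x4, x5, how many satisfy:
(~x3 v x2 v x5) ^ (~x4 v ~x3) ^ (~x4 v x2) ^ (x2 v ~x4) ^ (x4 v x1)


CNF with 5 clauses over 5 vars (32 assignments).
An assignment satisfies CNF iff every clause has >=1 true literal.
Check each row (bits = x1,x2,x3,x4,x5; clause T/F shown):
  row 0 [00000]: clauses=TTTTF -> 0
  row 1 [00001]: clauses=TTTTF -> 0
  row 2 [00010]: clauses=TTFFT -> 0
  row 3 [00011]: clauses=TTFFT -> 0
  row 4 [00100]: clauses=FTTTF -> 0
  row 5 [00101]: clauses=TTTTF -> 0
  row 6 [00110]: clauses=FFFFT -> 0
  row 7 [00111]: clauses=TFFFT -> 0
  row 8 [01000]: clauses=TTTTF -> 0
  row 9 [01001]: clauses=TTTTF -> 0
  row 10 [01010]: clauses=TTTTT -> 1
  row 11 [01011]: clauses=TTTTT -> 1
  row 12 [01100]: clauses=TTTTF -> 0
  row 13 [01101]: clauses=TTTTF -> 0
  row 14 [01110]: clauses=TFTTT -> 0
  row 15 [01111]: clauses=TFTTT -> 0
  row 16 [10000]: clauses=TTTTT -> 1
  row 17 [10001]: clauses=TTTTT -> 1
  row 18 [10010]: clauses=TTFFT -> 0
  row 19 [10011]: clauses=TTFFT -> 0
  row 20 [10100]: clauses=FTTTT -> 0
  row 21 [10101]: clauses=TTTTT -> 1
  row 22 [10110]: clauses=FFFFT -> 0
  row 23 [10111]: clauses=TFFFT -> 0
  row 24 [11000]: clauses=TTTTT -> 1
  row 25 [11001]: clauses=TTTTT -> 1
  row 26 [11010]: clauses=TTTTT -> 1
  row 27 [11011]: clauses=TTTTT -> 1
  row 28 [11100]: clauses=TTTTT -> 1
  row 29 [11101]: clauses=TTTTT -> 1
  row 30 [11110]: clauses=TFTTT -> 0
  row 31 [11111]: clauses=TFTTT -> 0
Full result column, 8 rows per line (x1,x2 fixed per line; x3,x4,x5 runs 000..111 left to right):
  rows 0-7 [x1,x2=00]: 00000000  (ones: 0)
  rows 8-15 [x1,x2=01]: 00110000  (ones: 2)
  rows 16-23 [x1,x2=10]: 11000100  (ones: 3)
  rows 24-31 [x1,x2=11]: 11111100  (ones: 6)
Satisfying assignments = 0+2+3+6 = 11

11
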